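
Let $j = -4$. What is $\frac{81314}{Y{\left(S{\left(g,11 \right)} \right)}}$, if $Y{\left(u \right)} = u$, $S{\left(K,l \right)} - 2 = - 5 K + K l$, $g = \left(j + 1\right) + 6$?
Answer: $\frac{40657}{10} \approx 4065.7$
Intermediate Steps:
$g = 3$ ($g = \left(-4 + 1\right) + 6 = -3 + 6 = 3$)
$S{\left(K,l \right)} = 2 - 5 K + K l$ ($S{\left(K,l \right)} = 2 + \left(- 5 K + K l\right) = 2 - 5 K + K l$)
$\frac{81314}{Y{\left(S{\left(g,11 \right)} \right)}} = \frac{81314}{2 - 15 + 3 \cdot 11} = \frac{81314}{2 - 15 + 33} = \frac{81314}{20} = 81314 \cdot \frac{1}{20} = \frac{40657}{10}$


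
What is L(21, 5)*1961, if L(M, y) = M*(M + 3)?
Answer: 988344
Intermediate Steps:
L(M, y) = M*(3 + M)
L(21, 5)*1961 = (21*(3 + 21))*1961 = (21*24)*1961 = 504*1961 = 988344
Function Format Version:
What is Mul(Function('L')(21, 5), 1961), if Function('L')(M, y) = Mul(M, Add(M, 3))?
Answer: 988344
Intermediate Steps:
Function('L')(M, y) = Mul(M, Add(3, M))
Mul(Function('L')(21, 5), 1961) = Mul(Mul(21, Add(3, 21)), 1961) = Mul(Mul(21, 24), 1961) = Mul(504, 1961) = 988344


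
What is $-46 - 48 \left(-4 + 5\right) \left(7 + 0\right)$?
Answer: $-382$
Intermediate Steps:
$-46 - 48 \left(-4 + 5\right) \left(7 + 0\right) = -46 - 48 \cdot 1 \cdot 7 = -46 - 336 = -382$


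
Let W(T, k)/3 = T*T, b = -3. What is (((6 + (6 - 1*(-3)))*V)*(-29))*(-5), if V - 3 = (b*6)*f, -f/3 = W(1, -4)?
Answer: 358875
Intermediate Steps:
W(T, k) = 3*T² (W(T, k) = 3*(T*T) = 3*T²)
f = -9 (f = -9*1² = -9 ≈ -9.0000)
V = 165 (V = 3 - 3*6*(-9) = 3 - 18*(-9) = 3 + 162 = 165)
(((6 + (6 - 1*(-3)))*V)*(-29))*(-5) = (((6 + (6 - 1*(-3)))*165)*(-29))*(-5) = (((6 + (6 + 3))*165)*(-29))*(-5) = (((6 + 9)*165)*(-29))*(-5) = ((15*165)*(-29))*(-5) = (2475*(-29))*(-5) = -71775*(-5) = 358875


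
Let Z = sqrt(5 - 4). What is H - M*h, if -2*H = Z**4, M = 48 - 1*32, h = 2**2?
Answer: -129/2 ≈ -64.500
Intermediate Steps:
Z = 1 (Z = sqrt(1) = 1)
h = 4
M = 16 (M = 48 - 32 = 16)
H = -1/2 (H = -1/2*1**4 = -1/2*1 = -1/2 ≈ -0.50000)
H - M*h = -1/2 - 16*4 = -1/2 - 1*64 = -1/2 - 64 = -129/2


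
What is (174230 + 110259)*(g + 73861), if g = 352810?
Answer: 121383206119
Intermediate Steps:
(174230 + 110259)*(g + 73861) = (174230 + 110259)*(352810 + 73861) = 284489*426671 = 121383206119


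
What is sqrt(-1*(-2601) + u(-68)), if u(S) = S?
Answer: sqrt(2533) ≈ 50.329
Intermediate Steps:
sqrt(-1*(-2601) + u(-68)) = sqrt(-1*(-2601) - 68) = sqrt(2601 - 68) = sqrt(2533)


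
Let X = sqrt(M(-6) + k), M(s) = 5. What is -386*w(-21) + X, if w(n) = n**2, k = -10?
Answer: -170226 + I*sqrt(5) ≈ -1.7023e+5 + 2.2361*I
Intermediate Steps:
X = I*sqrt(5) (X = sqrt(5 - 10) = sqrt(-5) = I*sqrt(5) ≈ 2.2361*I)
-386*w(-21) + X = -386*(-21)**2 + I*sqrt(5) = -386*441 + I*sqrt(5) = -170226 + I*sqrt(5)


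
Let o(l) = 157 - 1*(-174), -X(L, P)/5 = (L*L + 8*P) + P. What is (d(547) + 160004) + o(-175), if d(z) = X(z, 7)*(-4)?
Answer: 6145775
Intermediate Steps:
X(L, P) = -45*P - 5*L² (X(L, P) = -5*((L*L + 8*P) + P) = -5*((L² + 8*P) + P) = -5*(L² + 9*P) = -45*P - 5*L²)
o(l) = 331 (o(l) = 157 + 174 = 331)
d(z) = 1260 + 20*z² (d(z) = (-45*7 - 5*z²)*(-4) = (-315 - 5*z²)*(-4) = 1260 + 20*z²)
(d(547) + 160004) + o(-175) = ((1260 + 20*547²) + 160004) + 331 = ((1260 + 20*299209) + 160004) + 331 = ((1260 + 5984180) + 160004) + 331 = (5985440 + 160004) + 331 = 6145444 + 331 = 6145775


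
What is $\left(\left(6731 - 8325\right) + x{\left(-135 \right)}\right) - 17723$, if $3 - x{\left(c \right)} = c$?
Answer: $-19179$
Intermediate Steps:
$x{\left(c \right)} = 3 - c$
$\left(\left(6731 - 8325\right) + x{\left(-135 \right)}\right) - 17723 = \left(\left(6731 - 8325\right) + \left(3 - -135\right)\right) - 17723 = \left(-1594 + \left(3 + 135\right)\right) - 17723 = \left(-1594 + 138\right) - 17723 = -1456 - 17723 = -19179$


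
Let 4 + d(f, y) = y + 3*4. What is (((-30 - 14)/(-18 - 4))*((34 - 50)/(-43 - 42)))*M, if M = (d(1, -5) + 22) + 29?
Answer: 1728/85 ≈ 20.329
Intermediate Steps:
d(f, y) = 8 + y (d(f, y) = -4 + (y + 3*4) = -4 + (y + 12) = -4 + (12 + y) = 8 + y)
M = 54 (M = ((8 - 5) + 22) + 29 = (3 + 22) + 29 = 25 + 29 = 54)
(((-30 - 14)/(-18 - 4))*((34 - 50)/(-43 - 42)))*M = (((-30 - 14)/(-18 - 4))*((34 - 50)/(-43 - 42)))*54 = ((-44/(-22))*(-16/(-85)))*54 = ((-44*(-1/22))*(-16*(-1/85)))*54 = (2*(16/85))*54 = (32/85)*54 = 1728/85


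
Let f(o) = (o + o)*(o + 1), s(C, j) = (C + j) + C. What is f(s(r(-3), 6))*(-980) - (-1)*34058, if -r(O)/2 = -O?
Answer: -24742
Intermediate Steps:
r(O) = 2*O (r(O) = -(-2)*O = 2*O)
s(C, j) = j + 2*C
f(o) = 2*o*(1 + o) (f(o) = (2*o)*(1 + o) = 2*o*(1 + o))
f(s(r(-3), 6))*(-980) - (-1)*34058 = (2*(6 + 2*(2*(-3)))*(1 + (6 + 2*(2*(-3)))))*(-980) - (-1)*34058 = (2*(6 + 2*(-6))*(1 + (6 + 2*(-6))))*(-980) - 1*(-34058) = (2*(6 - 12)*(1 + (6 - 12)))*(-980) + 34058 = (2*(-6)*(1 - 6))*(-980) + 34058 = (2*(-6)*(-5))*(-980) + 34058 = 60*(-980) + 34058 = -58800 + 34058 = -24742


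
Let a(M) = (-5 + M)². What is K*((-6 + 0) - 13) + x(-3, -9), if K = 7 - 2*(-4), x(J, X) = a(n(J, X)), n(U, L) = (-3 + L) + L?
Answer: 391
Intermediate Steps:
n(U, L) = -3 + 2*L
x(J, X) = (-8 + 2*X)² (x(J, X) = (-5 + (-3 + 2*X))² = (-8 + 2*X)²)
K = 15 (K = 7 + 8 = 15)
K*((-6 + 0) - 13) + x(-3, -9) = 15*((-6 + 0) - 13) + 4*(-4 - 9)² = 15*(-6 - 13) + 4*(-13)² = 15*(-19) + 4*169 = -285 + 676 = 391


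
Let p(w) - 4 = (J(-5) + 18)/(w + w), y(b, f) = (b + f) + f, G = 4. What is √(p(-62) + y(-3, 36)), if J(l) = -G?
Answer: √280178/62 ≈ 8.5374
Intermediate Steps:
y(b, f) = b + 2*f
J(l) = -4 (J(l) = -1*4 = -4)
p(w) = 4 + 7/w (p(w) = 4 + (-4 + 18)/(w + w) = 4 + 14/((2*w)) = 4 + 14*(1/(2*w)) = 4 + 7/w)
√(p(-62) + y(-3, 36)) = √((4 + 7/(-62)) + (-3 + 2*36)) = √((4 + 7*(-1/62)) + (-3 + 72)) = √((4 - 7/62) + 69) = √(241/62 + 69) = √(4519/62) = √280178/62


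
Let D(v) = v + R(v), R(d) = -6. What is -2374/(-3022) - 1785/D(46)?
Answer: -529931/12088 ≈ -43.839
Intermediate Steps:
D(v) = -6 + v (D(v) = v - 6 = -6 + v)
-2374/(-3022) - 1785/D(46) = -2374/(-3022) - 1785/(-6 + 46) = -2374*(-1/3022) - 1785/40 = 1187/1511 - 1785*1/40 = 1187/1511 - 357/8 = -529931/12088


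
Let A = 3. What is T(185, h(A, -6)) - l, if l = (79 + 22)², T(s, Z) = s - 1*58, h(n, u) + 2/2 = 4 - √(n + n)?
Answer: -10074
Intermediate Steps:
h(n, u) = 3 - √2*√n (h(n, u) = -1 + (4 - √(n + n)) = -1 + (4 - √(2*n)) = -1 + (4 - √2*√n) = 3 - √2*√n)
T(s, Z) = -58 + s (T(s, Z) = s - 58 = -58 + s)
l = 10201 (l = 101² = 10201)
T(185, h(A, -6)) - l = (-58 + 185) - 1*10201 = 127 - 10201 = -10074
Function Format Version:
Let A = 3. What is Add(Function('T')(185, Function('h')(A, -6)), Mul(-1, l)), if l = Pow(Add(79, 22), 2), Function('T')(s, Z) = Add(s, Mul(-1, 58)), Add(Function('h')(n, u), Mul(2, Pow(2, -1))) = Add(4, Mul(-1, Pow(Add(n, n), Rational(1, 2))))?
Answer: -10074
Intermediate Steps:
Function('h')(n, u) = Add(3, Mul(-1, Pow(2, Rational(1, 2)), Pow(n, Rational(1, 2)))) (Function('h')(n, u) = Add(-1, Add(4, Mul(-1, Pow(Add(n, n), Rational(1, 2))))) = Add(-1, Add(4, Mul(-1, Pow(Mul(2, n), Rational(1, 2))))) = Add(-1, Add(4, Mul(-1, Mul(Pow(2, Rational(1, 2)), Pow(n, Rational(1, 2)))))) = Add(-1, Add(4, Mul(-1, Pow(2, Rational(1, 2)), Pow(n, Rational(1, 2))))) = Add(3, Mul(-1, Pow(2, Rational(1, 2)), Pow(n, Rational(1, 2)))))
Function('T')(s, Z) = Add(-58, s) (Function('T')(s, Z) = Add(s, -58) = Add(-58, s))
l = 10201 (l = Pow(101, 2) = 10201)
Add(Function('T')(185, Function('h')(A, -6)), Mul(-1, l)) = Add(Add(-58, 185), Mul(-1, 10201)) = Add(127, -10201) = -10074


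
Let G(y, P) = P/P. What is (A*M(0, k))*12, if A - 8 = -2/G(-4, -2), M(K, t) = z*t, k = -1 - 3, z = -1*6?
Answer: 1728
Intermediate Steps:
z = -6
k = -4
G(y, P) = 1
M(K, t) = -6*t
A = 6 (A = 8 - 2/1 = 8 - 2*1 = 8 - 2 = 6)
(A*M(0, k))*12 = (6*(-6*(-4)))*12 = (6*24)*12 = 144*12 = 1728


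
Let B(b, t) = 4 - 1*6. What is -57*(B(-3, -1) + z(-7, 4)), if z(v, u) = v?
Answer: 513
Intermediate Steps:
B(b, t) = -2 (B(b, t) = 4 - 6 = -2)
-57*(B(-3, -1) + z(-7, 4)) = -57*(-2 - 7) = -57*(-9) = 513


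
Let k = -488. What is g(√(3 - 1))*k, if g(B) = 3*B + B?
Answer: -1952*√2 ≈ -2760.5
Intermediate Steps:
g(B) = 4*B
g(√(3 - 1))*k = (4*√(3 - 1))*(-488) = (4*√2)*(-488) = -1952*√2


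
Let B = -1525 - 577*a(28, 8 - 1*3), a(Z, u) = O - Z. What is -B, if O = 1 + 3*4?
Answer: -7130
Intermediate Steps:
O = 13 (O = 1 + 12 = 13)
a(Z, u) = 13 - Z
B = 7130 (B = -1525 - 577*(13 - 1*28) = -1525 - 577*(13 - 28) = -1525 - 577*(-15) = -1525 + 8655 = 7130)
-B = -1*7130 = -7130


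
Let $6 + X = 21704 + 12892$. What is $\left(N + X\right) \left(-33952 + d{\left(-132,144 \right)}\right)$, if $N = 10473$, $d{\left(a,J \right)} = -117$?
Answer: $-1535251347$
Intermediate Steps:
$X = 34590$ ($X = -6 + \left(21704 + 12892\right) = -6 + 34596 = 34590$)
$\left(N + X\right) \left(-33952 + d{\left(-132,144 \right)}\right) = \left(10473 + 34590\right) \left(-33952 - 117\right) = 45063 \left(-34069\right) = -1535251347$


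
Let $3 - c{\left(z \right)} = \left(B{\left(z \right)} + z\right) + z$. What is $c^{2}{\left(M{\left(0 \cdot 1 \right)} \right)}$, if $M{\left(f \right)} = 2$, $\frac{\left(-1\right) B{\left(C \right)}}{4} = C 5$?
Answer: $1521$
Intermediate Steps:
$B{\left(C \right)} = - 20 C$ ($B{\left(C \right)} = - 4 C 5 = - 4 \cdot 5 C = - 20 C$)
$c{\left(z \right)} = 3 + 18 z$ ($c{\left(z \right)} = 3 - \left(\left(- 20 z + z\right) + z\right) = 3 - \left(- 19 z + z\right) = 3 - - 18 z = 3 + 18 z$)
$c^{2}{\left(M{\left(0 \cdot 1 \right)} \right)} = \left(3 + 18 \cdot 2\right)^{2} = \left(3 + 36\right)^{2} = 39^{2} = 1521$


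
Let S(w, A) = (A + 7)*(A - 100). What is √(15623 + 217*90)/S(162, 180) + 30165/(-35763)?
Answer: -10055/11921 + √35153/14960 ≈ -0.83094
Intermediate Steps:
S(w, A) = (-100 + A)*(7 + A) (S(w, A) = (7 + A)*(-100 + A) = (-100 + A)*(7 + A))
√(15623 + 217*90)/S(162, 180) + 30165/(-35763) = √(15623 + 217*90)/(-700 + 180² - 93*180) + 30165/(-35763) = √(15623 + 19530)/(-700 + 32400 - 16740) + 30165*(-1/35763) = √35153/14960 - 10055/11921 = -10055/11921 + √35153/14960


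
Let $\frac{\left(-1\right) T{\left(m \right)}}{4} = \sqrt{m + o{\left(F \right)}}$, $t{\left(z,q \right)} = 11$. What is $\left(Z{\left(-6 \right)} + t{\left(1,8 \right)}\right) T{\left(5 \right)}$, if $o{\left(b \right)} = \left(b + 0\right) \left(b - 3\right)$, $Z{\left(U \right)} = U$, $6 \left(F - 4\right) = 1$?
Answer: $- \frac{10 \sqrt{355}}{3} \approx -62.805$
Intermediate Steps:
$F = \frac{25}{6}$ ($F = 4 + \frac{1}{6} \cdot 1 = 4 + \frac{1}{6} = \frac{25}{6} \approx 4.1667$)
$o{\left(b \right)} = b \left(-3 + b\right)$
$T{\left(m \right)} = - 4 \sqrt{\frac{175}{36} + m}$ ($T{\left(m \right)} = - 4 \sqrt{m + \frac{25 \left(-3 + \frac{25}{6}\right)}{6}} = - 4 \sqrt{m + \frac{25}{6} \cdot \frac{7}{6}} = - 4 \sqrt{m + \frac{175}{36}} = - 4 \sqrt{\frac{175}{36} + m}$)
$\left(Z{\left(-6 \right)} + t{\left(1,8 \right)}\right) T{\left(5 \right)} = \left(-6 + 11\right) \left(- \frac{2 \sqrt{175 + 36 \cdot 5}}{3}\right) = 5 \left(- \frac{2 \sqrt{175 + 180}}{3}\right) = 5 \left(- \frac{2 \sqrt{355}}{3}\right) = - \frac{10 \sqrt{355}}{3}$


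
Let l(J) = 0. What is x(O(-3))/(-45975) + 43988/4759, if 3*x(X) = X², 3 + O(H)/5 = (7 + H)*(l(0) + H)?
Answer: 26845669/2917267 ≈ 9.2023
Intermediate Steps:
O(H) = -15 + 5*H*(7 + H) (O(H) = -15 + 5*((7 + H)*(0 + H)) = -15 + 5*((7 + H)*H) = -15 + 5*(H*(7 + H)) = -15 + 5*H*(7 + H))
x(X) = X²/3
x(O(-3))/(-45975) + 43988/4759 = ((-15 + 5*(-3)² + 35*(-3))²/3)/(-45975) + 43988/4759 = ((-15 + 5*9 - 105)²/3)*(-1/45975) + 43988*(1/4759) = ((-15 + 45 - 105)²/3)*(-1/45975) + 43988/4759 = ((⅓)*(-75)²)*(-1/45975) + 43988/4759 = ((⅓)*5625)*(-1/45975) + 43988/4759 = 1875*(-1/45975) + 43988/4759 = -25/613 + 43988/4759 = 26845669/2917267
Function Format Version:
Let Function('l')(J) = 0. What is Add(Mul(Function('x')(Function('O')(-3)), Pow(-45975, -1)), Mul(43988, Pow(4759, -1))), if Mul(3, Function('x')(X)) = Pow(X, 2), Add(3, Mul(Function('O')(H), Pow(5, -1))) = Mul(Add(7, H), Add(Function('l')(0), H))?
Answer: Rational(26845669, 2917267) ≈ 9.2023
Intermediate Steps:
Function('O')(H) = Add(-15, Mul(5, H, Add(7, H))) (Function('O')(H) = Add(-15, Mul(5, Mul(Add(7, H), Add(0, H)))) = Add(-15, Mul(5, Mul(Add(7, H), H))) = Add(-15, Mul(5, Mul(H, Add(7, H)))) = Add(-15, Mul(5, H, Add(7, H))))
Function('x')(X) = Mul(Rational(1, 3), Pow(X, 2))
Add(Mul(Function('x')(Function('O')(-3)), Pow(-45975, -1)), Mul(43988, Pow(4759, -1))) = Add(Mul(Mul(Rational(1, 3), Pow(Add(-15, Mul(5, Pow(-3, 2)), Mul(35, -3)), 2)), Pow(-45975, -1)), Mul(43988, Pow(4759, -1))) = Add(Mul(Mul(Rational(1, 3), Pow(Add(-15, Mul(5, 9), -105), 2)), Rational(-1, 45975)), Mul(43988, Rational(1, 4759))) = Add(Mul(Mul(Rational(1, 3), Pow(Add(-15, 45, -105), 2)), Rational(-1, 45975)), Rational(43988, 4759)) = Add(Mul(Mul(Rational(1, 3), Pow(-75, 2)), Rational(-1, 45975)), Rational(43988, 4759)) = Add(Mul(Mul(Rational(1, 3), 5625), Rational(-1, 45975)), Rational(43988, 4759)) = Add(Mul(1875, Rational(-1, 45975)), Rational(43988, 4759)) = Add(Rational(-25, 613), Rational(43988, 4759)) = Rational(26845669, 2917267)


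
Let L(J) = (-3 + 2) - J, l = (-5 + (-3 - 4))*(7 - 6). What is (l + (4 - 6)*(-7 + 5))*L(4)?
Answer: 40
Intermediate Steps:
l = -12 (l = (-5 - 7)*1 = -12*1 = -12)
L(J) = -1 - J
(l + (4 - 6)*(-7 + 5))*L(4) = (-12 + (4 - 6)*(-7 + 5))*(-1 - 1*4) = (-12 - 2*(-2))*(-1 - 4) = (-12 + 4)*(-5) = -8*(-5) = 40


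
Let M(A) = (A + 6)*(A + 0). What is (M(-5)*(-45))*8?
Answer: 1800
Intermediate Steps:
M(A) = A*(6 + A) (M(A) = (6 + A)*A = A*(6 + A))
(M(-5)*(-45))*8 = (-5*(6 - 5)*(-45))*8 = (-5*1*(-45))*8 = -5*(-45)*8 = 225*8 = 1800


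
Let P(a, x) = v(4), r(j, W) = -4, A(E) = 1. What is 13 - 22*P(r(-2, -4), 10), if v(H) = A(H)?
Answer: -9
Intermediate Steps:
v(H) = 1
P(a, x) = 1
13 - 22*P(r(-2, -4), 10) = 13 - 22*1 = 13 - 22 = -9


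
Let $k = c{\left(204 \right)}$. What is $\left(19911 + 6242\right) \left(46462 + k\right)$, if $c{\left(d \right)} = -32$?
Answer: $1214283790$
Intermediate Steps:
$k = -32$
$\left(19911 + 6242\right) \left(46462 + k\right) = \left(19911 + 6242\right) \left(46462 - 32\right) = 26153 \cdot 46430 = 1214283790$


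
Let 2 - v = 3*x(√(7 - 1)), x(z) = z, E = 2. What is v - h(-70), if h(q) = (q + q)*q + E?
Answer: -9800 - 3*√6 ≈ -9807.3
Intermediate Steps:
v = 2 - 3*√6 (v = 2 - 3*√(7 - 1) = 2 - 3*√6 ≈ -5.3485)
h(q) = 2 + 2*q² (h(q) = (q + q)*q + 2 = (2*q)*q + 2 = 2*q² + 2 = 2 + 2*q²)
v - h(-70) = (2 - 3*√6) - (2 + 2*(-70)²) = (2 - 3*√6) - (2 + 2*4900) = (2 - 3*√6) - (2 + 9800) = (2 - 3*√6) - 1*9802 = (2 - 3*√6) - 9802 = -9800 - 3*√6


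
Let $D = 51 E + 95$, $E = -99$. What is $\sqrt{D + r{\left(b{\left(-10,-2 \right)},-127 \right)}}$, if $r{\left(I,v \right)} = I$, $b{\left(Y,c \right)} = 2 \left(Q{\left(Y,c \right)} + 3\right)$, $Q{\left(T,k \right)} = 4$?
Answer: $2 i \sqrt{1235} \approx 70.285 i$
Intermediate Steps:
$D = -4954$ ($D = 51 \left(-99\right) + 95 = -5049 + 95 = -4954$)
$b{\left(Y,c \right)} = 14$ ($b{\left(Y,c \right)} = 2 \left(4 + 3\right) = 2 \cdot 7 = 14$)
$\sqrt{D + r{\left(b{\left(-10,-2 \right)},-127 \right)}} = \sqrt{-4954 + 14} = \sqrt{-4940} = 2 i \sqrt{1235}$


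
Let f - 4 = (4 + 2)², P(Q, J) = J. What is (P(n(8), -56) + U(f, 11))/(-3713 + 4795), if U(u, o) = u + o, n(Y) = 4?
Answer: -5/1082 ≈ -0.0046211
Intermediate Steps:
f = 40 (f = 4 + (4 + 2)² = 4 + 6² = 4 + 36 = 40)
U(u, o) = o + u
(P(n(8), -56) + U(f, 11))/(-3713 + 4795) = (-56 + (11 + 40))/(-3713 + 4795) = (-56 + 51)/1082 = -5*1/1082 = -5/1082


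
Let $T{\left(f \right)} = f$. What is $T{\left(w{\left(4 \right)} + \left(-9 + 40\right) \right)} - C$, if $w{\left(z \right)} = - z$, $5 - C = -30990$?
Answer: $-30968$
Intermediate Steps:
$C = 30995$ ($C = 5 - -30990 = 5 + 30990 = 30995$)
$T{\left(w{\left(4 \right)} + \left(-9 + 40\right) \right)} - C = \left(\left(-1\right) 4 + \left(-9 + 40\right)\right) - 30995 = \left(-4 + 31\right) - 30995 = 27 - 30995 = -30968$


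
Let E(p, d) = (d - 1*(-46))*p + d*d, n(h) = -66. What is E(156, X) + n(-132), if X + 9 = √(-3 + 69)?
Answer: 5853 + 138*√66 ≈ 6974.1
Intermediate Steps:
X = -9 + √66 (X = -9 + √(-3 + 69) = -9 + √66 ≈ -0.87596)
E(p, d) = d² + p*(46 + d) (E(p, d) = (d + 46)*p + d² = (46 + d)*p + d² = p*(46 + d) + d² = d² + p*(46 + d))
E(156, X) + n(-132) = ((-9 + √66)² + 46*156 + (-9 + √66)*156) - 66 = ((-9 + √66)² + 7176 + (-1404 + 156*√66)) - 66 = (5772 + (-9 + √66)² + 156*√66) - 66 = 5706 + (-9 + √66)² + 156*√66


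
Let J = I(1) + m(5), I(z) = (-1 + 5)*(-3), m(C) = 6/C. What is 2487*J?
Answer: -134298/5 ≈ -26860.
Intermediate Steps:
I(z) = -12 (I(z) = 4*(-3) = -12)
J = -54/5 (J = -12 + 6/5 = -54/5 ≈ -10.800)
2487*J = 2487*(-54/5) = -134298/5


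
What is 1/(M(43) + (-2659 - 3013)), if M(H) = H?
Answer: -1/5629 ≈ -0.00017765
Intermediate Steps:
1/(M(43) + (-2659 - 3013)) = 1/(43 + (-2659 - 3013)) = 1/(43 - 5672) = 1/(-5629) = -1/5629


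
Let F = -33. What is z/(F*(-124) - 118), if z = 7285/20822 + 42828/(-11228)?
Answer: -202492159/232269784796 ≈ -0.00087180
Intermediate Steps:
z = -202492159/58447354 (z = 7285*(1/20822) + 42828*(-1/11228) = 7285/20822 - 10707/2807 = -202492159/58447354 ≈ -3.4645)
z/(F*(-124) - 118) = -202492159/(58447354*(-33*(-124) - 118)) = -202492159/(58447354*(4092 - 118)) = -202492159/58447354/3974 = -202492159/58447354*1/3974 = -202492159/232269784796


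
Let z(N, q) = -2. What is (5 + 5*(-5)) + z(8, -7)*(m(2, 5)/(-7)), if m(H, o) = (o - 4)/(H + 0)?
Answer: -139/7 ≈ -19.857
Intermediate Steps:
m(H, o) = (-4 + o)/H
(5 + 5*(-5)) + z(8, -7)*(m(2, 5)/(-7)) = (5 + 5*(-5)) - 2*(-4 + 5)/2/(-7) = (5 - 25) - 2*(½)*1*(-1)/7 = -20 - (-1)/7 = -20 - 2*(-1/14) = -20 + ⅐ = -139/7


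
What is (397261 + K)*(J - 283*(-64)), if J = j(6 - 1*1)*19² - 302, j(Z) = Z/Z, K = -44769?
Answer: 6405132132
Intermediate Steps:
j(Z) = 1
J = 59 (J = 1*19² - 302 = 1*361 - 302 = 361 - 302 = 59)
(397261 + K)*(J - 283*(-64)) = (397261 - 44769)*(59 - 283*(-64)) = 352492*(59 + 18112) = 352492*18171 = 6405132132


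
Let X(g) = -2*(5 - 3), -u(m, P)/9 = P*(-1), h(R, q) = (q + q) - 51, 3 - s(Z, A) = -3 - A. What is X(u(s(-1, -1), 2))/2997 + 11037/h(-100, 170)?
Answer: 33076733/866133 ≈ 38.189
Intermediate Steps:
s(Z, A) = 6 + A (s(Z, A) = 3 - (-3 - A) = 3 + (3 + A) = 6 + A)
h(R, q) = -51 + 2*q (h(R, q) = 2*q - 51 = -51 + 2*q)
u(m, P) = 9*P (u(m, P) = -9*P*(-1) = -(-9)*P = 9*P)
X(g) = -4 (X(g) = -2*2 = -4)
X(u(s(-1, -1), 2))/2997 + 11037/h(-100, 170) = -4/2997 + 11037/(-51 + 2*170) = -4*1/2997 + 11037/(-51 + 340) = -4/2997 + 11037/289 = 33076733/866133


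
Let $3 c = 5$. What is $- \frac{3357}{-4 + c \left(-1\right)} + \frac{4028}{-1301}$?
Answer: $\frac{13033895}{22117} \approx 589.32$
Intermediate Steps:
$c = \frac{5}{3}$ ($c = \frac{1}{3} \cdot 5 = \frac{5}{3} \approx 1.6667$)
$- \frac{3357}{-4 + c \left(-1\right)} + \frac{4028}{-1301} = - \frac{3357}{-4 + \frac{5}{3} \left(-1\right)} + \frac{4028}{-1301} = - \frac{3357}{-4 - \frac{5}{3}} + 4028 \left(- \frac{1}{1301}\right) = - \frac{3357}{- \frac{17}{3}} - \frac{4028}{1301} = \left(-3357\right) \left(- \frac{3}{17}\right) - \frac{4028}{1301} = \frac{10071}{17} - \frac{4028}{1301} = \frac{13033895}{22117}$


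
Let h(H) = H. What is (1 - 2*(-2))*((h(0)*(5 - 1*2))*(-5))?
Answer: 0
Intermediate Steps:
(1 - 2*(-2))*((h(0)*(5 - 1*2))*(-5)) = (1 - 2*(-2))*((0*(5 - 1*2))*(-5)) = (1 + 4)*((0*(5 - 2))*(-5)) = 5*((0*3)*(-5)) = 5*(0*(-5)) = 5*0 = 0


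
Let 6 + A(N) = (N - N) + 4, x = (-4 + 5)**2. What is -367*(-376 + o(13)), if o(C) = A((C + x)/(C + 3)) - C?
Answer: 143497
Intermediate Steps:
x = 1 (x = 1**2 = 1)
A(N) = -2 (A(N) = -6 + ((N - N) + 4) = -6 + (0 + 4) = -6 + 4 = -2)
o(C) = -2 - C
-367*(-376 + o(13)) = -367*(-376 + (-2 - 1*13)) = -367*(-376 + (-2 - 13)) = -367*(-376 - 15) = -367*(-391) = 143497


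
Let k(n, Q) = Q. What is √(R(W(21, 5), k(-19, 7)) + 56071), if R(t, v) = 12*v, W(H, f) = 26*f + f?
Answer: √56155 ≈ 236.97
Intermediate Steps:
W(H, f) = 27*f
√(R(W(21, 5), k(-19, 7)) + 56071) = √(12*7 + 56071) = √(84 + 56071) = √56155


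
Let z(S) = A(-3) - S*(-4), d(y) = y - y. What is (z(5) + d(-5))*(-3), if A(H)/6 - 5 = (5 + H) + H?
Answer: -132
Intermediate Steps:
d(y) = 0
A(H) = 60 + 12*H (A(H) = 30 + 6*((5 + H) + H) = 30 + 6*(5 + 2*H) = 30 + (30 + 12*H) = 60 + 12*H)
z(S) = 24 + 4*S (z(S) = (60 + 12*(-3)) - S*(-4) = (60 - 36) - (-4)*S = 24 + 4*S)
(z(5) + d(-5))*(-3) = ((24 + 4*5) + 0)*(-3) = ((24 + 20) + 0)*(-3) = (44 + 0)*(-3) = 44*(-3) = -132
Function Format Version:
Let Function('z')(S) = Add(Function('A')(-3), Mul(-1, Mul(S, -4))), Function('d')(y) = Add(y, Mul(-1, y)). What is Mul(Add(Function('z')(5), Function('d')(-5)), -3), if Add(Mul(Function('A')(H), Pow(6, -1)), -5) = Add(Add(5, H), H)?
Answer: -132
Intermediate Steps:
Function('d')(y) = 0
Function('A')(H) = Add(60, Mul(12, H)) (Function('A')(H) = Add(30, Mul(6, Add(Add(5, H), H))) = Add(30, Mul(6, Add(5, Mul(2, H)))) = Add(30, Add(30, Mul(12, H))) = Add(60, Mul(12, H)))
Function('z')(S) = Add(24, Mul(4, S)) (Function('z')(S) = Add(Add(60, Mul(12, -3)), Mul(-1, Mul(S, -4))) = Add(Add(60, -36), Mul(-1, Mul(-4, S))) = Add(24, Mul(4, S)))
Mul(Add(Function('z')(5), Function('d')(-5)), -3) = Mul(Add(Add(24, Mul(4, 5)), 0), -3) = Mul(Add(Add(24, 20), 0), -3) = Mul(Add(44, 0), -3) = Mul(44, -3) = -132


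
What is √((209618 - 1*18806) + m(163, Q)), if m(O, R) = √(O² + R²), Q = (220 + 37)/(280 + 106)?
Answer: √(28430224752 + 386*√3958740773)/386 ≈ 437.01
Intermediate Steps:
Q = 257/386 ≈ 0.66580
√((209618 - 1*18806) + m(163, Q)) = √((209618 - 1*18806) + √(163² + (257/386)²)) = √((209618 - 18806) + √(26569 + 66049/148996)) = √(190812 + √(3958740773/148996)) = √(190812 + √3958740773/386)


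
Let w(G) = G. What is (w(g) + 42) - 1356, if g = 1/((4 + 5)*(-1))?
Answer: -11827/9 ≈ -1314.1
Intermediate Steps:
g = -⅑ (g = 1/(9*(-1)) = 1/(-9) = -⅑ ≈ -0.11111)
(w(g) + 42) - 1356 = (-⅑ + 42) - 1356 = 377/9 - 1356 = -11827/9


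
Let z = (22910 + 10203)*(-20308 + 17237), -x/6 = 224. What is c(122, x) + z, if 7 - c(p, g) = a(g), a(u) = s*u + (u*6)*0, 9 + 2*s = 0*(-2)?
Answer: -101696064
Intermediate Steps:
s = -9/2 (s = -9/2 + (0*(-2))/2 = -9/2 + (½)*0 = -9/2 + 0 = -9/2 ≈ -4.5000)
x = -1344 (x = -6*224 = -1344)
a(u) = -9*u/2 (a(u) = -9*u/2 + (u*6)*0 = -9*u/2 + (6*u)*0 = -9*u/2 + 0 = -9*u/2)
c(p, g) = 7 + 9*g/2 (c(p, g) = 7 - (-9)*g/2 = 7 + 9*g/2)
z = -101690023 (z = 33113*(-3071) = -101690023)
c(122, x) + z = (7 + (9/2)*(-1344)) - 101690023 = (7 - 6048) - 101690023 = -6041 - 101690023 = -101696064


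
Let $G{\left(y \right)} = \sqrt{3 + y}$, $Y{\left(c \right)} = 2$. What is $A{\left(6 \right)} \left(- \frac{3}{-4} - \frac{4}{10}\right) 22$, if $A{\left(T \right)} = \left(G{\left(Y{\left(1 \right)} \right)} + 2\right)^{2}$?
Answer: $\frac{693}{10} + \frac{154 \sqrt{5}}{5} \approx 138.17$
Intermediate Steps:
$A{\left(T \right)} = \left(2 + \sqrt{5}\right)^{2}$ ($A{\left(T \right)} = \left(\sqrt{3 + 2} + 2\right)^{2} = \left(\sqrt{5} + 2\right)^{2} = \left(2 + \sqrt{5}\right)^{2}$)
$A{\left(6 \right)} \left(- \frac{3}{-4} - \frac{4}{10}\right) 22 = \left(2 + \sqrt{5}\right)^{2} \left(- \frac{3}{-4} - \frac{4}{10}\right) 22 = \left(2 + \sqrt{5}\right)^{2} \left(\left(-3\right) \left(- \frac{1}{4}\right) - \frac{2}{5}\right) 22 = \left(2 + \sqrt{5}\right)^{2} \left(\frac{3}{4} - \frac{2}{5}\right) 22 = \left(2 + \sqrt{5}\right)^{2} \cdot \frac{7}{20} \cdot 22 = \frac{7 \left(2 + \sqrt{5}\right)^{2}}{20} \cdot 22 = \frac{77 \left(2 + \sqrt{5}\right)^{2}}{10}$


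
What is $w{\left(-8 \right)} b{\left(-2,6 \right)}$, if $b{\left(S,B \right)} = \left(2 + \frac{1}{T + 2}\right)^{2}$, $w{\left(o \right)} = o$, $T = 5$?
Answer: $- \frac{1800}{49} \approx -36.735$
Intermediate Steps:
$b{\left(S,B \right)} = \frac{225}{49}$ ($b{\left(S,B \right)} = \left(2 + \frac{1}{5 + 2}\right)^{2} = \left(2 + \frac{1}{7}\right)^{2} = \left(\frac{15}{7}\right)^{2} = \frac{225}{49}$)
$w{\left(-8 \right)} b{\left(-2,6 \right)} = \left(-8\right) \frac{225}{49} = - \frac{1800}{49}$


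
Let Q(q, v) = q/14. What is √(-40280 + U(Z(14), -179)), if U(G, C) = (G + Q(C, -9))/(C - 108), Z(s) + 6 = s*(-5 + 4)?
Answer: I*√13271255642/574 ≈ 200.7*I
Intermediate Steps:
Q(q, v) = q/14 (Q(q, v) = q*(1/14) = q/14)
Z(s) = -6 - s (Z(s) = -6 + s*(-5 + 4) = -6 + s*(-1) = -6 - s)
U(G, C) = (G + C/14)/(-108 + C) (U(G, C) = (G + C/14)/(C - 108) = (G + C/14)/(-108 + C))
√(-40280 + U(Z(14), -179)) = √(-40280 + ((-6 - 1*14) + (1/14)*(-179))/(-108 - 179)) = √(-40280 + ((-6 - 14) - 179/14)/(-287)) = √(-40280 - (-20 - 179/14)/287) = √(-40280 - 1/287*(-459/14)) = √(-40280 + 459/4018) = √(-161844581/4018) = I*√13271255642/574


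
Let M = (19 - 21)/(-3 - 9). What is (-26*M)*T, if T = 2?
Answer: -26/3 ≈ -8.6667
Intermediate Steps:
M = ⅙ (M = -2/(-12) = -2*(-1/12) = ⅙ ≈ 0.16667)
(-26*M)*T = -26*⅙*2 = -13/3*2 = -26/3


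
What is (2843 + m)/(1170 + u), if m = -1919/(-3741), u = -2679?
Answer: -10637582/5645169 ≈ -1.8844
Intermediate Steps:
m = 1919/3741 (m = -1919*(-1/3741) = 1919/3741 ≈ 0.51296)
(2843 + m)/(1170 + u) = (2843 + 1919/3741)/(1170 - 2679) = (10637582/3741)/(-1509) = (10637582/3741)*(-1/1509) = -10637582/5645169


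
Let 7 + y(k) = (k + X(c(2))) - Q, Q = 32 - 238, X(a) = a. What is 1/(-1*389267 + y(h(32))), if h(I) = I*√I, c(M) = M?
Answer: -194533/75686159794 - 32*√2/37843079897 ≈ -2.5715e-6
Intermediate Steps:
h(I) = I^(3/2)
Q = -206
y(k) = 201 + k (y(k) = -7 + ((k + 2) - 1*(-206)) = -7 + ((2 + k) + 206) = -7 + (208 + k) = 201 + k)
1/(-1*389267 + y(h(32))) = 1/(-1*389267 + (201 + 32^(3/2))) = 1/(-389267 + (201 + 128*√2)) = 1/(-389066 + 128*√2)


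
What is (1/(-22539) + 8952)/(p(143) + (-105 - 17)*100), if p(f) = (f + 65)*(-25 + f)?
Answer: 201769127/278221416 ≈ 0.72521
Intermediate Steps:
p(f) = (-25 + f)*(65 + f) (p(f) = (65 + f)*(-25 + f) = (-25 + f)*(65 + f))
(1/(-22539) + 8952)/(p(143) + (-105 - 17)*100) = (1/(-22539) + 8952)/((-1625 + 143**2 + 40*143) + (-105 - 17)*100) = (-1/22539 + 8952)/((-1625 + 20449 + 5720) - 122*100) = 201769127/(22539*(24544 - 12200)) = (201769127/22539)/12344 = (201769127/22539)*(1/12344) = 201769127/278221416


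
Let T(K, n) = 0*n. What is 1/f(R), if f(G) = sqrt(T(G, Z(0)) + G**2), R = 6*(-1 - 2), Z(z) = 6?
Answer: 1/18 ≈ 0.055556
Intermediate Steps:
T(K, n) = 0
R = -18 (R = 6*(-3) = -18)
f(G) = sqrt(G**2) (f(G) = sqrt(0 + G**2) = sqrt(G**2))
1/f(R) = 1/(sqrt((-18)**2)) = 1/(sqrt(324)) = 1/18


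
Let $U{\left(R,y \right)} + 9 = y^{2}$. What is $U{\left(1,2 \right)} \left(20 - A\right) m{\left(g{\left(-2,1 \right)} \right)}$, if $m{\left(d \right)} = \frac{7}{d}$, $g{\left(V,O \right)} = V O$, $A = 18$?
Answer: $35$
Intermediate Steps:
$U{\left(R,y \right)} = -9 + y^{2}$
$g{\left(V,O \right)} = O V$
$U{\left(1,2 \right)} \left(20 - A\right) m{\left(g{\left(-2,1 \right)} \right)} = \left(-9 + 2^{2}\right) \left(20 - 18\right) \frac{7}{1 \left(-2\right)} = \left(-9 + 4\right) \left(20 - 18\right) \frac{7}{-2} = \left(-5\right) 2 \cdot 7 \left(- \frac{1}{2}\right) = \left(-10\right) \left(- \frac{7}{2}\right) = 35$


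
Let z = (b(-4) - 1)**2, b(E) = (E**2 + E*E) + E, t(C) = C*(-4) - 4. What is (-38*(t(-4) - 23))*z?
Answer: 304722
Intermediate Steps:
t(C) = -4 - 4*C (t(C) = -4*C - 4 = -4 - 4*C)
b(E) = E + 2*E**2 (b(E) = (E**2 + E**2) + E = 2*E**2 + E = E + 2*E**2)
z = 729 (z = (-4*(1 + 2*(-4)) - 1)**2 = (-4*(1 - 8) - 1)**2 = (-4*(-7) - 1)**2 = (28 - 1)**2 = 27**2 = 729)
(-38*(t(-4) - 23))*z = -38*((-4 - 4*(-4)) - 23)*729 = -38*((-4 + 16) - 23)*729 = -38*(12 - 23)*729 = -38*(-11)*729 = 418*729 = 304722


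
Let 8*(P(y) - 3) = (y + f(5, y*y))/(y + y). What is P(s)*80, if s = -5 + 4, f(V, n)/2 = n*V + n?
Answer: 185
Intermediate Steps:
f(V, n) = 2*n + 2*V*n (f(V, n) = 2*(n*V + n) = 2*(V*n + n) = 2*(n + V*n) = 2*n + 2*V*n)
s = -1
P(y) = 3 + (y + 12*y**2)/(16*y) (P(y) = 3 + ((y + 2*(y*y)*(1 + 5))/(y + y))/8 = 3 + ((y + 2*y**2*6)/((2*y)))/8 = 3 + ((y + 12*y**2)*(1/(2*y)))/8 = 3 + ((y + 12*y**2)/(2*y))/8 = 3 + (y + 12*y**2)/(16*y))
P(s)*80 = (49/16 + (3/4)*(-1))*80 = (49/16 - 3/4)*80 = (37/16)*80 = 185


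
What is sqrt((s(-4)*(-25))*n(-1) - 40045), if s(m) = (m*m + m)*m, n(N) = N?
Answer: I*sqrt(41245) ≈ 203.09*I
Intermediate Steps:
s(m) = m*(m + m**2) (s(m) = (m**2 + m)*m = (m + m**2)*m = m*(m + m**2))
sqrt((s(-4)*(-25))*n(-1) - 40045) = sqrt((((-4)**2*(1 - 4))*(-25))*(-1) - 40045) = sqrt(((16*(-3))*(-25))*(-1) - 40045) = sqrt(-48*(-25)*(-1) - 40045) = sqrt(1200*(-1) - 40045) = sqrt(-1200 - 40045) = sqrt(-41245) = I*sqrt(41245)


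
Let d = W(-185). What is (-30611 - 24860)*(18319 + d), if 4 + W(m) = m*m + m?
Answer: -2904184205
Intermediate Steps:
W(m) = -4 + m + m² (W(m) = -4 + (m*m + m) = -4 + (m² + m) = -4 + (m + m²) = -4 + m + m²)
d = 34036 (d = -4 - 185 + (-185)² = -4 - 185 + 34225 = 34036)
(-30611 - 24860)*(18319 + d) = (-30611 - 24860)*(18319 + 34036) = -55471*52355 = -2904184205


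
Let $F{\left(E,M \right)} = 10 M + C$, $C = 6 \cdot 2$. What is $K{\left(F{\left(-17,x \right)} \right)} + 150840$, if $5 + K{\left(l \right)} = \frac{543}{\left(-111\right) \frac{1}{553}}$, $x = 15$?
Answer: $\frac{5480802}{37} \approx 1.4813 \cdot 10^{5}$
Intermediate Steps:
$C = 12$
$F{\left(E,M \right)} = 12 + 10 M$ ($F{\left(E,M \right)} = 10 M + 12 = 12 + 10 M$)
$K{\left(l \right)} = - \frac{100278}{37}$ ($K{\left(l \right)} = -5 + \frac{543}{\left(-111\right) \frac{1}{553}} = -5 + \frac{543}{- \frac{111}{553}} = -5 + 543 \left(- \frac{553}{111}\right) = -5 - \frac{100093}{37} = - \frac{100278}{37}$)
$K{\left(F{\left(-17,x \right)} \right)} + 150840 = - \frac{100278}{37} + 150840 = \frac{5480802}{37}$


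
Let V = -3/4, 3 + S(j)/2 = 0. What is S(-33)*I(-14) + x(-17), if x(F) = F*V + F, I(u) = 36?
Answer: -881/4 ≈ -220.25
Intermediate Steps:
S(j) = -6 (S(j) = -6 + 2*0 = -6 + 0 = -6)
V = -¾ (V = -3*¼ = -¾ ≈ -0.75000)
x(F) = F/4 (x(F) = F*(-¾) + F = -3*F/4 + F = F/4)
S(-33)*I(-14) + x(-17) = -6*36 + (¼)*(-17) = -216 - 17/4 = -881/4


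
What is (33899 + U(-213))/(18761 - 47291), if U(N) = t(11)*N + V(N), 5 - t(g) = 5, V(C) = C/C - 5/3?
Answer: -20339/17118 ≈ -1.1882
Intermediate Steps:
V(C) = -2/3 (V(C) = 1 - 5*1/3 = 1 - 5/3 = -2/3)
t(g) = 0 (t(g) = 5 - 1*5 = 5 - 5 = 0)
U(N) = -2/3 (U(N) = 0*N - 2/3 = 0 - 2/3 = -2/3)
(33899 + U(-213))/(18761 - 47291) = (33899 - 2/3)/(18761 - 47291) = (101695/3)/(-28530) = (101695/3)*(-1/28530) = -20339/17118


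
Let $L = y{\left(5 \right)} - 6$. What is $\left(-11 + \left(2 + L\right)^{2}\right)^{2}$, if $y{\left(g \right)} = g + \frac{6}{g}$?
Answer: $\frac{23716}{625} \approx 37.946$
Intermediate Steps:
$L = \frac{1}{5}$ ($L = \left(5 + \frac{6}{5}\right) - 6 = \frac{31}{5} - 6 = \frac{1}{5} \approx 0.2$)
$\left(-11 + \left(2 + L\right)^{2}\right)^{2} = \left(-11 + \left(2 + \frac{1}{5}\right)^{2}\right)^{2} = \left(-11 + \left(\frac{11}{5}\right)^{2}\right)^{2} = \left(-11 + \frac{121}{25}\right)^{2} = \left(- \frac{154}{25}\right)^{2} = \frac{23716}{625}$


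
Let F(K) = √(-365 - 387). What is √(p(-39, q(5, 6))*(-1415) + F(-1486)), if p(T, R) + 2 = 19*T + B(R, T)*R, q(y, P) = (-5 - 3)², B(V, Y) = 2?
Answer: √(870225 + 4*I*√47) ≈ 932.86 + 0.01*I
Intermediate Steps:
q(y, P) = 64 (q(y, P) = (-8)² = 64)
p(T, R) = -2 + 2*R + 19*T (p(T, R) = -2 + (19*T + 2*R) = -2 + (2*R + 19*T) = -2 + 2*R + 19*T)
F(K) = 4*I*√47 (F(K) = √(-752) = 4*I*√47)
√(p(-39, q(5, 6))*(-1415) + F(-1486)) = √((-2 + 2*64 + 19*(-39))*(-1415) + 4*I*√47) = √((-2 + 128 - 741)*(-1415) + 4*I*√47) = √(-615*(-1415) + 4*I*√47) = √(870225 + 4*I*√47)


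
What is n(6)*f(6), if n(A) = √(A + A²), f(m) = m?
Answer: 6*√42 ≈ 38.884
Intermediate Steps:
n(6)*f(6) = √(6*(1 + 6))*6 = √(6*7)*6 = √42*6 = 6*√42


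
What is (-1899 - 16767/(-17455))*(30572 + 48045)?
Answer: -2604603065526/17455 ≈ -1.4922e+8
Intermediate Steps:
(-1899 - 16767/(-17455))*(30572 + 48045) = (-1899 - 16767*(-1/17455))*78617 = (-1899 + 16767/17455)*78617 = -33130278/17455*78617 = -2604603065526/17455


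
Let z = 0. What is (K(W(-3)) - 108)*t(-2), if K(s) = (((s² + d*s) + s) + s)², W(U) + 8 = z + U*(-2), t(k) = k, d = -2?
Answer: 184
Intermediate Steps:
W(U) = -8 - 2*U (W(U) = -8 + (0 + U*(-2)) = -8 + (0 - 2*U) = -8 - 2*U)
K(s) = s⁴ (K(s) = (((s² - 2*s) + s) + s)² = ((s² - s) + s)² = (s²)² = s⁴)
(K(W(-3)) - 108)*t(-2) = ((-8 - 2*(-3))⁴ - 108)*(-2) = ((-8 + 6)⁴ - 108)*(-2) = ((-2)⁴ - 108)*(-2) = (16 - 108)*(-2) = -92*(-2) = 184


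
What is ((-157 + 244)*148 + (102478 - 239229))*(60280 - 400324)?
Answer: 42122950500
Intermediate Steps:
((-157 + 244)*148 + (102478 - 239229))*(60280 - 400324) = (87*148 - 136751)*(-340044) = (12876 - 136751)*(-340044) = -123875*(-340044) = 42122950500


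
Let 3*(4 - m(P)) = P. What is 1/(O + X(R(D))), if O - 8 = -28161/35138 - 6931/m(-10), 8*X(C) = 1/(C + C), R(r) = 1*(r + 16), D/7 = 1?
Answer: -71119312/66705298037 ≈ -0.0010662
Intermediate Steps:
D = 7 (D = 7*1 = 7)
m(P) = 4 - P/3
R(r) = 16 + r (R(r) = 1*(16 + r) = 16 + r)
X(C) = 1/(16*C) (X(C) = 1/(8*(C + C)) = 1/(8*((2*C))) = (1/(2*C))/8 = 1/(16*C))
O = -181264922/193259 (O = 8 + (-28161/35138 - 6931/(4 - ⅓*(-10))) = 8 + (-28161*1/35138 - 6931/(4 + 10/3)) = 8 + (-28161/35138 - 6931/22/3) = 8 + (-28161/35138 - 6931*3/22) = 8 + (-28161/35138 - 20793/22) = 8 - 182810994/193259 = -181264922/193259 ≈ -937.94)
1/(O + X(R(D))) = 1/(-181264922/193259 + 1/(16*(16 + 7))) = 1/(-181264922/193259 + (1/16)/23) = 1/(-181264922/193259 + (1/16)*(1/23)) = 1/(-181264922/193259 + 1/368) = 1/(-66705298037/71119312) = -71119312/66705298037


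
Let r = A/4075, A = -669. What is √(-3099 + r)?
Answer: I*√2058542322/815 ≈ 55.67*I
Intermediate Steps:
r = -669/4075 ≈ -0.16417
√(-3099 + r) = √(-3099 - 669/4075) = √(-12629094/4075) = I*√2058542322/815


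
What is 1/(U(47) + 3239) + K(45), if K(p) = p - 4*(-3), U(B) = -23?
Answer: 183313/3216 ≈ 57.000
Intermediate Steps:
K(p) = 12 + p (K(p) = p + 12 = 12 + p)
1/(U(47) + 3239) + K(45) = 1/(-23 + 3239) + (12 + 45) = 1/3216 + 57 = 183313/3216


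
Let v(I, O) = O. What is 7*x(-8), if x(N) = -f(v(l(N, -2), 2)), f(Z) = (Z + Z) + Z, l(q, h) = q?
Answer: -42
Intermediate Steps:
f(Z) = 3*Z (f(Z) = 2*Z + Z = 3*Z)
x(N) = -6 (x(N) = -3*2 = -1*6 = -6)
7*x(-8) = 7*(-6) = -42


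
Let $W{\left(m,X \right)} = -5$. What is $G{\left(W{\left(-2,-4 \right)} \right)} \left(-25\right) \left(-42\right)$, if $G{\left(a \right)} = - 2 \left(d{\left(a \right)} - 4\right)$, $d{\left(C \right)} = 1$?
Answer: $6300$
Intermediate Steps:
$G{\left(a \right)} = 6$ ($G{\left(a \right)} = - 2 \left(1 - 4\right) = \left(-2\right) \left(-3\right) = 6$)
$G{\left(W{\left(-2,-4 \right)} \right)} \left(-25\right) \left(-42\right) = 6 \left(-25\right) \left(-42\right) = \left(-150\right) \left(-42\right) = 6300$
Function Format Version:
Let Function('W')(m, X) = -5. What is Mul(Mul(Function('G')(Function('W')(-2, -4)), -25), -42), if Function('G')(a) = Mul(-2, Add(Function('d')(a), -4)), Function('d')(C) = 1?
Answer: 6300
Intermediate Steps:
Function('G')(a) = 6 (Function('G')(a) = Mul(-2, Add(1, -4)) = Mul(-2, -3) = 6)
Mul(Mul(Function('G')(Function('W')(-2, -4)), -25), -42) = Mul(Mul(6, -25), -42) = Mul(-150, -42) = 6300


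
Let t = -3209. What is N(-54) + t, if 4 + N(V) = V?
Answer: -3267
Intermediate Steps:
N(V) = -4 + V
N(-54) + t = (-4 - 54) - 3209 = -58 - 3209 = -3267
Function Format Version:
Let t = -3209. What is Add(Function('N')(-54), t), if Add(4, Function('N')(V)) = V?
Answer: -3267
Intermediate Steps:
Function('N')(V) = Add(-4, V)
Add(Function('N')(-54), t) = Add(Add(-4, -54), -3209) = Add(-58, -3209) = -3267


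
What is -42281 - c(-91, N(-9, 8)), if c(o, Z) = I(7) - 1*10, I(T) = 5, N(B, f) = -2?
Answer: -42276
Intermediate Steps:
c(o, Z) = -5 (c(o, Z) = 5 - 1*10 = 5 - 10 = -5)
-42281 - c(-91, N(-9, 8)) = -42281 - 1*(-5) = -42281 + 5 = -42276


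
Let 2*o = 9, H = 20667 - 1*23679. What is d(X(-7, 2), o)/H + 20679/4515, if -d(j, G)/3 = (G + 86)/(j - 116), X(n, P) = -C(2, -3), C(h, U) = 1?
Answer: 1619141443/353578680 ≈ 4.5793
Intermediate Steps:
H = -3012 (H = 20667 - 23679 = -3012)
o = 9/2 (o = (½)*9 = 9/2 ≈ 4.5000)
X(n, P) = -1 (X(n, P) = -1*1 = -1)
d(j, G) = -3*(86 + G)/(-116 + j) (d(j, G) = -3*(G + 86)/(j - 116) = -3*(86 + G)/(-116 + j))
d(X(-7, 2), o)/H + 20679/4515 = (3*(-86 - 1*9/2)/(-116 - 1))/(-3012) + 20679/4515 = (3*(-86 - 9/2)/(-117))*(-1/3012) + 20679*(1/4515) = (3*(-1/117)*(-181/2))*(-1/3012) + 6893/1505 = (181/78)*(-1/3012) + 6893/1505 = -181/234936 + 6893/1505 = 1619141443/353578680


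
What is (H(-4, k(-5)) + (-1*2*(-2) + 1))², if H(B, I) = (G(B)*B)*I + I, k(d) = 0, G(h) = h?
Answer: 25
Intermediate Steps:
H(B, I) = I + I*B² (H(B, I) = (B*B)*I + I = B²*I + I = I*B² + I = I + I*B²)
(H(-4, k(-5)) + (-1*2*(-2) + 1))² = (0*(1 + (-4)²) + (-1*2*(-2) + 1))² = (0*(1 + 16) + (-2*(-2) + 1))² = (0*17 + (4 + 1))² = (0 + 5)² = 5² = 25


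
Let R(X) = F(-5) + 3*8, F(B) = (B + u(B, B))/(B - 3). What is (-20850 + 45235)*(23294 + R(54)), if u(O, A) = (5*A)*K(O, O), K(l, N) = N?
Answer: 568243655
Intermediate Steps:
u(O, A) = 5*A*O (u(O, A) = (5*A)*O = 5*A*O)
F(B) = (B + 5*B²)/(-3 + B) (F(B) = (B + 5*B*B)/(B - 3) = (B + 5*B²)/(-3 + B))
R(X) = 9 (R(X) = -5*(1 + 5*(-5))/(-3 - 5) + 3*8 = -5*(1 - 25)/(-8) + 24 = -5*(-⅛)*(-24) + 24 = -15 + 24 = 9)
(-20850 + 45235)*(23294 + R(54)) = (-20850 + 45235)*(23294 + 9) = 24385*23303 = 568243655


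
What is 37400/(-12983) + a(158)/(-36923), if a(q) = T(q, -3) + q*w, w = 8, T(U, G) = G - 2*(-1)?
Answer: -1397317729/479371309 ≈ -2.9149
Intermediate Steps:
T(U, G) = 2 + G (T(U, G) = G + 2 = 2 + G)
a(q) = -1 + 8*q (a(q) = (2 - 3) + q*8 = -1 + 8*q)
37400/(-12983) + a(158)/(-36923) = 37400/(-12983) + (-1 + 8*158)/(-36923) = 37400*(-1/12983) + (-1 + 1264)*(-1/36923) = -37400/12983 + 1263*(-1/36923) = -37400/12983 - 1263/36923 = -1397317729/479371309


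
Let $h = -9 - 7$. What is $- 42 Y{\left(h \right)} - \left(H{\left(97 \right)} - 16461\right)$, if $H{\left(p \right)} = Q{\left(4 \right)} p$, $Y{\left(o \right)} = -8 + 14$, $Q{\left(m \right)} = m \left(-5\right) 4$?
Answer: $23969$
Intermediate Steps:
$h = -16$
$Q{\left(m \right)} = - 20 m$ ($Q{\left(m \right)} = - 5 m 4 = - 20 m$)
$Y{\left(o \right)} = 6$
$H{\left(p \right)} = - 80 p$ ($H{\left(p \right)} = \left(-20\right) 4 p = - 80 p$)
$- 42 Y{\left(h \right)} - \left(H{\left(97 \right)} - 16461\right) = \left(-42\right) 6 - \left(\left(-80\right) 97 - 16461\right) = -252 - \left(-7760 - 16461\right) = -252 - -24221 = -252 + 24221 = 23969$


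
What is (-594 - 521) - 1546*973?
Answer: -1505373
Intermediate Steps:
(-594 - 521) - 1546*973 = -1115 - 1504258 = -1505373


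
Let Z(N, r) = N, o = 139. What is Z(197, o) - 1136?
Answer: -939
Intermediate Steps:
Z(197, o) - 1136 = 197 - 1136 = -939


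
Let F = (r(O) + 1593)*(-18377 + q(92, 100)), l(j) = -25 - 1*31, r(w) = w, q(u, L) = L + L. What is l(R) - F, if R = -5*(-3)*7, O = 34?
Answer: 29573923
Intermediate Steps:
q(u, L) = 2*L
R = 105 (R = 15*7 = 105)
l(j) = -56 (l(j) = -25 - 31 = -56)
F = -29573979 (F = (34 + 1593)*(-18377 + 2*100) = 1627*(-18377 + 200) = 1627*(-18177) = -29573979)
l(R) - F = -56 - 1*(-29573979) = -56 + 29573979 = 29573923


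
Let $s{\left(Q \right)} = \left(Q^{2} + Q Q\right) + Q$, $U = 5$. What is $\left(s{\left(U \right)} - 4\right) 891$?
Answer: $45441$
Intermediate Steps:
$s{\left(Q \right)} = Q + 2 Q^{2}$ ($s{\left(Q \right)} = \left(Q^{2} + Q^{2}\right) + Q = 2 Q^{2} + Q = Q + 2 Q^{2}$)
$\left(s{\left(U \right)} - 4\right) 891 = \left(5 \left(1 + 2 \cdot 5\right) - 4\right) 891 = \left(5 \left(1 + 10\right) - 4\right) 891 = \left(5 \cdot 11 - 4\right) 891 = \left(55 - 4\right) 891 = 51 \cdot 891 = 45441$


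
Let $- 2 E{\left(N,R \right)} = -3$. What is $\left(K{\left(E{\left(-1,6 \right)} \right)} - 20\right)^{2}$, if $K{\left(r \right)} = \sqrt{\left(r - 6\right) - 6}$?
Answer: $\frac{\left(40 - i \sqrt{42}\right)^{2}}{4} \approx 389.5 - 129.61 i$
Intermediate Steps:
$E{\left(N,R \right)} = \frac{3}{2}$ ($E{\left(N,R \right)} = \left(- \frac{1}{2}\right) \left(-3\right) = \frac{3}{2}$)
$K{\left(r \right)} = \sqrt{-12 + r}$ ($K{\left(r \right)} = \sqrt{\left(-6 + r\right) - 6} = \sqrt{-12 + r}$)
$\left(K{\left(E{\left(-1,6 \right)} \right)} - 20\right)^{2} = \left(\sqrt{-12 + \frac{3}{2}} - 20\right)^{2} = \left(\sqrt{- \frac{21}{2}} - 20\right)^{2} = \left(\frac{i \sqrt{42}}{2} - 20\right)^{2} = \left(-20 + \frac{i \sqrt{42}}{2}\right)^{2}$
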